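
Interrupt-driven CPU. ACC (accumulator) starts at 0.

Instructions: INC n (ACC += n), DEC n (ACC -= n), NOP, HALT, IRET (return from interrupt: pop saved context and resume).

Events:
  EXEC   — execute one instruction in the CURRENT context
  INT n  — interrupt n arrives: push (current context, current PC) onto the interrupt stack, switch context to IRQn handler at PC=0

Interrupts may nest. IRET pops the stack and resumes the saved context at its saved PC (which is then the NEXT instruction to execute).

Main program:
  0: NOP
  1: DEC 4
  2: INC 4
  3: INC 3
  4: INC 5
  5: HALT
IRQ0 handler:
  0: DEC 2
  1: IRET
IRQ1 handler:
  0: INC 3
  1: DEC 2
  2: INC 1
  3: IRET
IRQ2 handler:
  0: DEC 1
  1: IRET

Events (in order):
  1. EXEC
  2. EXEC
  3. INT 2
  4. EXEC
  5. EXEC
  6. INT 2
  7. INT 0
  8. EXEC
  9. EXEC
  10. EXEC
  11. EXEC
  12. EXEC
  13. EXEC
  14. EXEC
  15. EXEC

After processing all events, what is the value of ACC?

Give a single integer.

Event 1 (EXEC): [MAIN] PC=0: NOP
Event 2 (EXEC): [MAIN] PC=1: DEC 4 -> ACC=-4
Event 3 (INT 2): INT 2 arrives: push (MAIN, PC=2), enter IRQ2 at PC=0 (depth now 1)
Event 4 (EXEC): [IRQ2] PC=0: DEC 1 -> ACC=-5
Event 5 (EXEC): [IRQ2] PC=1: IRET -> resume MAIN at PC=2 (depth now 0)
Event 6 (INT 2): INT 2 arrives: push (MAIN, PC=2), enter IRQ2 at PC=0 (depth now 1)
Event 7 (INT 0): INT 0 arrives: push (IRQ2, PC=0), enter IRQ0 at PC=0 (depth now 2)
Event 8 (EXEC): [IRQ0] PC=0: DEC 2 -> ACC=-7
Event 9 (EXEC): [IRQ0] PC=1: IRET -> resume IRQ2 at PC=0 (depth now 1)
Event 10 (EXEC): [IRQ2] PC=0: DEC 1 -> ACC=-8
Event 11 (EXEC): [IRQ2] PC=1: IRET -> resume MAIN at PC=2 (depth now 0)
Event 12 (EXEC): [MAIN] PC=2: INC 4 -> ACC=-4
Event 13 (EXEC): [MAIN] PC=3: INC 3 -> ACC=-1
Event 14 (EXEC): [MAIN] PC=4: INC 5 -> ACC=4
Event 15 (EXEC): [MAIN] PC=5: HALT

Answer: 4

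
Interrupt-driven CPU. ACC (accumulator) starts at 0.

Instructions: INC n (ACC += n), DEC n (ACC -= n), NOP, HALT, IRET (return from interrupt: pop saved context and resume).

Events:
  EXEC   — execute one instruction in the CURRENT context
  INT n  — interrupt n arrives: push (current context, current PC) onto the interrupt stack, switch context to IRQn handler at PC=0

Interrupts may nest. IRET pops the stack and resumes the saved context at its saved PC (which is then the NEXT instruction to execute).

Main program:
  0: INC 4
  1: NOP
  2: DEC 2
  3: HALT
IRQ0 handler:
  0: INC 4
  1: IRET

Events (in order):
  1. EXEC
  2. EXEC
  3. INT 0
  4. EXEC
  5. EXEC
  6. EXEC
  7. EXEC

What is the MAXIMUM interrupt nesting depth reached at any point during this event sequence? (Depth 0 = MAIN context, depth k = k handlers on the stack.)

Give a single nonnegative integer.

Answer: 1

Derivation:
Event 1 (EXEC): [MAIN] PC=0: INC 4 -> ACC=4 [depth=0]
Event 2 (EXEC): [MAIN] PC=1: NOP [depth=0]
Event 3 (INT 0): INT 0 arrives: push (MAIN, PC=2), enter IRQ0 at PC=0 (depth now 1) [depth=1]
Event 4 (EXEC): [IRQ0] PC=0: INC 4 -> ACC=8 [depth=1]
Event 5 (EXEC): [IRQ0] PC=1: IRET -> resume MAIN at PC=2 (depth now 0) [depth=0]
Event 6 (EXEC): [MAIN] PC=2: DEC 2 -> ACC=6 [depth=0]
Event 7 (EXEC): [MAIN] PC=3: HALT [depth=0]
Max depth observed: 1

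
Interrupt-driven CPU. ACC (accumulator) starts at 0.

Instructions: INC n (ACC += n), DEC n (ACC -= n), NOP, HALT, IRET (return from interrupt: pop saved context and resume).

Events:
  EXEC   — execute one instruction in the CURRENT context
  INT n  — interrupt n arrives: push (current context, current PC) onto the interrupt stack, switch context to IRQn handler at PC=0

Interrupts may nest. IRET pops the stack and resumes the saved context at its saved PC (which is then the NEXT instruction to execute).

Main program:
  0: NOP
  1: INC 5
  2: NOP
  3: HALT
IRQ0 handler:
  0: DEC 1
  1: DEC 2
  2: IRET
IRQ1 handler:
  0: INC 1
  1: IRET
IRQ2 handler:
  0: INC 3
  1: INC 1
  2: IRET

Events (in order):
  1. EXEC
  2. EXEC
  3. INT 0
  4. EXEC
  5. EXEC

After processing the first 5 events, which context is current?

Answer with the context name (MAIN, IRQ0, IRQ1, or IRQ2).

Answer: IRQ0

Derivation:
Event 1 (EXEC): [MAIN] PC=0: NOP
Event 2 (EXEC): [MAIN] PC=1: INC 5 -> ACC=5
Event 3 (INT 0): INT 0 arrives: push (MAIN, PC=2), enter IRQ0 at PC=0 (depth now 1)
Event 4 (EXEC): [IRQ0] PC=0: DEC 1 -> ACC=4
Event 5 (EXEC): [IRQ0] PC=1: DEC 2 -> ACC=2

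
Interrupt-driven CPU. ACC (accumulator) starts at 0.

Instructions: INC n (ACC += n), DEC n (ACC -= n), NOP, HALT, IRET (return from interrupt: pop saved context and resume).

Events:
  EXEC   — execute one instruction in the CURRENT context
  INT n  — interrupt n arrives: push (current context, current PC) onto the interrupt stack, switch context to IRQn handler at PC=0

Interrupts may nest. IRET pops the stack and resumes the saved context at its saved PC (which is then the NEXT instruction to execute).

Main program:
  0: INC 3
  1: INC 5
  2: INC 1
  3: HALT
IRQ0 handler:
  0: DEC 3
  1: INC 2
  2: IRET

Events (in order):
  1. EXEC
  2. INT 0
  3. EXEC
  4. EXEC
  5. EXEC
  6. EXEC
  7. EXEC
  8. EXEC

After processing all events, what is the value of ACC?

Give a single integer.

Answer: 8

Derivation:
Event 1 (EXEC): [MAIN] PC=0: INC 3 -> ACC=3
Event 2 (INT 0): INT 0 arrives: push (MAIN, PC=1), enter IRQ0 at PC=0 (depth now 1)
Event 3 (EXEC): [IRQ0] PC=0: DEC 3 -> ACC=0
Event 4 (EXEC): [IRQ0] PC=1: INC 2 -> ACC=2
Event 5 (EXEC): [IRQ0] PC=2: IRET -> resume MAIN at PC=1 (depth now 0)
Event 6 (EXEC): [MAIN] PC=1: INC 5 -> ACC=7
Event 7 (EXEC): [MAIN] PC=2: INC 1 -> ACC=8
Event 8 (EXEC): [MAIN] PC=3: HALT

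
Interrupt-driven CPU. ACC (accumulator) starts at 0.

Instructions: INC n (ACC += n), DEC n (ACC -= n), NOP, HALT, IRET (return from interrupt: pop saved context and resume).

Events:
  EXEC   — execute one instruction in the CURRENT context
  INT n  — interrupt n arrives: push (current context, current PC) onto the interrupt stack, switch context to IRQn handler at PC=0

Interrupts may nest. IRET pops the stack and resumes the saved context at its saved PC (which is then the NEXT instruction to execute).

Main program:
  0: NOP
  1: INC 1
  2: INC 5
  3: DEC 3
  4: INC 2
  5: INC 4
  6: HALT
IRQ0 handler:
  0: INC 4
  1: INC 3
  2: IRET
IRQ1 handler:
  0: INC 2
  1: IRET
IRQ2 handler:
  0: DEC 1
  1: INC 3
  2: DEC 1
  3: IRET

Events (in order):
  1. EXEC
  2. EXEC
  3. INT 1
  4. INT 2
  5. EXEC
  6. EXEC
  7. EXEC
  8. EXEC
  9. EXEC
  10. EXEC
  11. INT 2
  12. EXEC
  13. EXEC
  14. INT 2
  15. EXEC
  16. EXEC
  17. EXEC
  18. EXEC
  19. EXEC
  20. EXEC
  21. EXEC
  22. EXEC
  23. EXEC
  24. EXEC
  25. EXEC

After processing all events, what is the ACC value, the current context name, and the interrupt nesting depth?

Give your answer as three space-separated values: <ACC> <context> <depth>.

Answer: 14 MAIN 0

Derivation:
Event 1 (EXEC): [MAIN] PC=0: NOP
Event 2 (EXEC): [MAIN] PC=1: INC 1 -> ACC=1
Event 3 (INT 1): INT 1 arrives: push (MAIN, PC=2), enter IRQ1 at PC=0 (depth now 1)
Event 4 (INT 2): INT 2 arrives: push (IRQ1, PC=0), enter IRQ2 at PC=0 (depth now 2)
Event 5 (EXEC): [IRQ2] PC=0: DEC 1 -> ACC=0
Event 6 (EXEC): [IRQ2] PC=1: INC 3 -> ACC=3
Event 7 (EXEC): [IRQ2] PC=2: DEC 1 -> ACC=2
Event 8 (EXEC): [IRQ2] PC=3: IRET -> resume IRQ1 at PC=0 (depth now 1)
Event 9 (EXEC): [IRQ1] PC=0: INC 2 -> ACC=4
Event 10 (EXEC): [IRQ1] PC=1: IRET -> resume MAIN at PC=2 (depth now 0)
Event 11 (INT 2): INT 2 arrives: push (MAIN, PC=2), enter IRQ2 at PC=0 (depth now 1)
Event 12 (EXEC): [IRQ2] PC=0: DEC 1 -> ACC=3
Event 13 (EXEC): [IRQ2] PC=1: INC 3 -> ACC=6
Event 14 (INT 2): INT 2 arrives: push (IRQ2, PC=2), enter IRQ2 at PC=0 (depth now 2)
Event 15 (EXEC): [IRQ2] PC=0: DEC 1 -> ACC=5
Event 16 (EXEC): [IRQ2] PC=1: INC 3 -> ACC=8
Event 17 (EXEC): [IRQ2] PC=2: DEC 1 -> ACC=7
Event 18 (EXEC): [IRQ2] PC=3: IRET -> resume IRQ2 at PC=2 (depth now 1)
Event 19 (EXEC): [IRQ2] PC=2: DEC 1 -> ACC=6
Event 20 (EXEC): [IRQ2] PC=3: IRET -> resume MAIN at PC=2 (depth now 0)
Event 21 (EXEC): [MAIN] PC=2: INC 5 -> ACC=11
Event 22 (EXEC): [MAIN] PC=3: DEC 3 -> ACC=8
Event 23 (EXEC): [MAIN] PC=4: INC 2 -> ACC=10
Event 24 (EXEC): [MAIN] PC=5: INC 4 -> ACC=14
Event 25 (EXEC): [MAIN] PC=6: HALT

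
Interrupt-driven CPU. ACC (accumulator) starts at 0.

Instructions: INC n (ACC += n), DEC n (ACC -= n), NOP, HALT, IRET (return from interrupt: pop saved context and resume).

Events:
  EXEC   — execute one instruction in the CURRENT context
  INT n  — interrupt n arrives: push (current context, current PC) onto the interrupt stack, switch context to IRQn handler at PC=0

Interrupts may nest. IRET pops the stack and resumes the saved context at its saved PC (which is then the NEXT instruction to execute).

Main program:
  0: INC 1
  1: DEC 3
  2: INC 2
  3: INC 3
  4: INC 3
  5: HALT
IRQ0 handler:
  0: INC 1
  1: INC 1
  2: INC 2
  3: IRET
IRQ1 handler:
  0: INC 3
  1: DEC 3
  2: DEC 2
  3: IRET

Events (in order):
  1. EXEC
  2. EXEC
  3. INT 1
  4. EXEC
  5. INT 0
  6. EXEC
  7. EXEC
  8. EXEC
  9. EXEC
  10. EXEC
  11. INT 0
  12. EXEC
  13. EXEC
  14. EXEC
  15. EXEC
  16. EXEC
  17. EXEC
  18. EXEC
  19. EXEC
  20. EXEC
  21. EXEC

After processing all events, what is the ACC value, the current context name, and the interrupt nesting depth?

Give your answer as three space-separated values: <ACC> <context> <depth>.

Event 1 (EXEC): [MAIN] PC=0: INC 1 -> ACC=1
Event 2 (EXEC): [MAIN] PC=1: DEC 3 -> ACC=-2
Event 3 (INT 1): INT 1 arrives: push (MAIN, PC=2), enter IRQ1 at PC=0 (depth now 1)
Event 4 (EXEC): [IRQ1] PC=0: INC 3 -> ACC=1
Event 5 (INT 0): INT 0 arrives: push (IRQ1, PC=1), enter IRQ0 at PC=0 (depth now 2)
Event 6 (EXEC): [IRQ0] PC=0: INC 1 -> ACC=2
Event 7 (EXEC): [IRQ0] PC=1: INC 1 -> ACC=3
Event 8 (EXEC): [IRQ0] PC=2: INC 2 -> ACC=5
Event 9 (EXEC): [IRQ0] PC=3: IRET -> resume IRQ1 at PC=1 (depth now 1)
Event 10 (EXEC): [IRQ1] PC=1: DEC 3 -> ACC=2
Event 11 (INT 0): INT 0 arrives: push (IRQ1, PC=2), enter IRQ0 at PC=0 (depth now 2)
Event 12 (EXEC): [IRQ0] PC=0: INC 1 -> ACC=3
Event 13 (EXEC): [IRQ0] PC=1: INC 1 -> ACC=4
Event 14 (EXEC): [IRQ0] PC=2: INC 2 -> ACC=6
Event 15 (EXEC): [IRQ0] PC=3: IRET -> resume IRQ1 at PC=2 (depth now 1)
Event 16 (EXEC): [IRQ1] PC=2: DEC 2 -> ACC=4
Event 17 (EXEC): [IRQ1] PC=3: IRET -> resume MAIN at PC=2 (depth now 0)
Event 18 (EXEC): [MAIN] PC=2: INC 2 -> ACC=6
Event 19 (EXEC): [MAIN] PC=3: INC 3 -> ACC=9
Event 20 (EXEC): [MAIN] PC=4: INC 3 -> ACC=12
Event 21 (EXEC): [MAIN] PC=5: HALT

Answer: 12 MAIN 0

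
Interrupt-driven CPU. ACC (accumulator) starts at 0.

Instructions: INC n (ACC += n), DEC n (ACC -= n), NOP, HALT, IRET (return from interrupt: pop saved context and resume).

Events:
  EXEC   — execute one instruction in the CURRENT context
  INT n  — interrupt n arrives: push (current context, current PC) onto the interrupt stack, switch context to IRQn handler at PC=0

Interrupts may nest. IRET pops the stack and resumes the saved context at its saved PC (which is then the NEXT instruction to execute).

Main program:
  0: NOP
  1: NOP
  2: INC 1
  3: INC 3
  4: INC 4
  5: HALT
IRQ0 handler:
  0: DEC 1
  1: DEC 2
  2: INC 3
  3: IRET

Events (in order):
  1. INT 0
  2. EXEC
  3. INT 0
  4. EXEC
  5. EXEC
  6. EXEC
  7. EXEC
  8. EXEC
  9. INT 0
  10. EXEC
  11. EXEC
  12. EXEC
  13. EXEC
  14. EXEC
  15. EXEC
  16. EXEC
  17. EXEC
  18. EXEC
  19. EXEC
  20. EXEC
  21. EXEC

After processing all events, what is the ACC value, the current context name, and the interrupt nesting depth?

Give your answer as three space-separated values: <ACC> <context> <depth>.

Event 1 (INT 0): INT 0 arrives: push (MAIN, PC=0), enter IRQ0 at PC=0 (depth now 1)
Event 2 (EXEC): [IRQ0] PC=0: DEC 1 -> ACC=-1
Event 3 (INT 0): INT 0 arrives: push (IRQ0, PC=1), enter IRQ0 at PC=0 (depth now 2)
Event 4 (EXEC): [IRQ0] PC=0: DEC 1 -> ACC=-2
Event 5 (EXEC): [IRQ0] PC=1: DEC 2 -> ACC=-4
Event 6 (EXEC): [IRQ0] PC=2: INC 3 -> ACC=-1
Event 7 (EXEC): [IRQ0] PC=3: IRET -> resume IRQ0 at PC=1 (depth now 1)
Event 8 (EXEC): [IRQ0] PC=1: DEC 2 -> ACC=-3
Event 9 (INT 0): INT 0 arrives: push (IRQ0, PC=2), enter IRQ0 at PC=0 (depth now 2)
Event 10 (EXEC): [IRQ0] PC=0: DEC 1 -> ACC=-4
Event 11 (EXEC): [IRQ0] PC=1: DEC 2 -> ACC=-6
Event 12 (EXEC): [IRQ0] PC=2: INC 3 -> ACC=-3
Event 13 (EXEC): [IRQ0] PC=3: IRET -> resume IRQ0 at PC=2 (depth now 1)
Event 14 (EXEC): [IRQ0] PC=2: INC 3 -> ACC=0
Event 15 (EXEC): [IRQ0] PC=3: IRET -> resume MAIN at PC=0 (depth now 0)
Event 16 (EXEC): [MAIN] PC=0: NOP
Event 17 (EXEC): [MAIN] PC=1: NOP
Event 18 (EXEC): [MAIN] PC=2: INC 1 -> ACC=1
Event 19 (EXEC): [MAIN] PC=3: INC 3 -> ACC=4
Event 20 (EXEC): [MAIN] PC=4: INC 4 -> ACC=8
Event 21 (EXEC): [MAIN] PC=5: HALT

Answer: 8 MAIN 0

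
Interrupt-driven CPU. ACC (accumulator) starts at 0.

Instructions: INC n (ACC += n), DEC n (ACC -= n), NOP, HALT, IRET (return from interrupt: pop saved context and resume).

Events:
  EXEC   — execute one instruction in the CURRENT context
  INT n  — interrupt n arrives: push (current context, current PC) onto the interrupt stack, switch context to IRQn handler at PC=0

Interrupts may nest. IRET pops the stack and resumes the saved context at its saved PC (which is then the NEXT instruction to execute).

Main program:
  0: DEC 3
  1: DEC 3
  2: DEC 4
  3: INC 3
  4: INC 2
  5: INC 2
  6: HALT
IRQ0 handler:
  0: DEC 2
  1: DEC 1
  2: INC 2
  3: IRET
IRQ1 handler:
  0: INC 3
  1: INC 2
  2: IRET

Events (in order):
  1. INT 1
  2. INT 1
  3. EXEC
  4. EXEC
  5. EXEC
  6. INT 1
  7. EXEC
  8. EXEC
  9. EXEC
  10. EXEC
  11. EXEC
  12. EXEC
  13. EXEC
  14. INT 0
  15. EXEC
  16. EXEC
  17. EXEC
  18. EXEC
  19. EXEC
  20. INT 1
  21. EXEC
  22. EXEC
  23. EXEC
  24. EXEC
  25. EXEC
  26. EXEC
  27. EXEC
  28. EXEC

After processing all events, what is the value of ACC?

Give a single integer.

Event 1 (INT 1): INT 1 arrives: push (MAIN, PC=0), enter IRQ1 at PC=0 (depth now 1)
Event 2 (INT 1): INT 1 arrives: push (IRQ1, PC=0), enter IRQ1 at PC=0 (depth now 2)
Event 3 (EXEC): [IRQ1] PC=0: INC 3 -> ACC=3
Event 4 (EXEC): [IRQ1] PC=1: INC 2 -> ACC=5
Event 5 (EXEC): [IRQ1] PC=2: IRET -> resume IRQ1 at PC=0 (depth now 1)
Event 6 (INT 1): INT 1 arrives: push (IRQ1, PC=0), enter IRQ1 at PC=0 (depth now 2)
Event 7 (EXEC): [IRQ1] PC=0: INC 3 -> ACC=8
Event 8 (EXEC): [IRQ1] PC=1: INC 2 -> ACC=10
Event 9 (EXEC): [IRQ1] PC=2: IRET -> resume IRQ1 at PC=0 (depth now 1)
Event 10 (EXEC): [IRQ1] PC=0: INC 3 -> ACC=13
Event 11 (EXEC): [IRQ1] PC=1: INC 2 -> ACC=15
Event 12 (EXEC): [IRQ1] PC=2: IRET -> resume MAIN at PC=0 (depth now 0)
Event 13 (EXEC): [MAIN] PC=0: DEC 3 -> ACC=12
Event 14 (INT 0): INT 0 arrives: push (MAIN, PC=1), enter IRQ0 at PC=0 (depth now 1)
Event 15 (EXEC): [IRQ0] PC=0: DEC 2 -> ACC=10
Event 16 (EXEC): [IRQ0] PC=1: DEC 1 -> ACC=9
Event 17 (EXEC): [IRQ0] PC=2: INC 2 -> ACC=11
Event 18 (EXEC): [IRQ0] PC=3: IRET -> resume MAIN at PC=1 (depth now 0)
Event 19 (EXEC): [MAIN] PC=1: DEC 3 -> ACC=8
Event 20 (INT 1): INT 1 arrives: push (MAIN, PC=2), enter IRQ1 at PC=0 (depth now 1)
Event 21 (EXEC): [IRQ1] PC=0: INC 3 -> ACC=11
Event 22 (EXEC): [IRQ1] PC=1: INC 2 -> ACC=13
Event 23 (EXEC): [IRQ1] PC=2: IRET -> resume MAIN at PC=2 (depth now 0)
Event 24 (EXEC): [MAIN] PC=2: DEC 4 -> ACC=9
Event 25 (EXEC): [MAIN] PC=3: INC 3 -> ACC=12
Event 26 (EXEC): [MAIN] PC=4: INC 2 -> ACC=14
Event 27 (EXEC): [MAIN] PC=5: INC 2 -> ACC=16
Event 28 (EXEC): [MAIN] PC=6: HALT

Answer: 16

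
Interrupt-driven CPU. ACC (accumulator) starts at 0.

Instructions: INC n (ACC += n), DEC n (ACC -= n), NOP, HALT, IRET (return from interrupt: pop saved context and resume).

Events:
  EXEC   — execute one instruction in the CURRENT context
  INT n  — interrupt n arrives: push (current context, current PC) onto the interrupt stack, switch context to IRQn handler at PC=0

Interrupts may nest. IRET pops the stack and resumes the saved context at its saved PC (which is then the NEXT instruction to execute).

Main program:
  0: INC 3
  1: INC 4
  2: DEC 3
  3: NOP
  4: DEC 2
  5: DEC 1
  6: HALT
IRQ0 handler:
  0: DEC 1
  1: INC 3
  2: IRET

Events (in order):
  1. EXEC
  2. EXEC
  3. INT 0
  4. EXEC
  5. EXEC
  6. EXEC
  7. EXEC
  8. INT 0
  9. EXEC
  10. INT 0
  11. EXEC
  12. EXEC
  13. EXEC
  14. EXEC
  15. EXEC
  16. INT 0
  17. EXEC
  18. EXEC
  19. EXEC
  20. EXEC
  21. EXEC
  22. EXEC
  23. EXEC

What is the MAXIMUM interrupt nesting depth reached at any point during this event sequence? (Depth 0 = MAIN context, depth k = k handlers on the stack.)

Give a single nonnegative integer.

Event 1 (EXEC): [MAIN] PC=0: INC 3 -> ACC=3 [depth=0]
Event 2 (EXEC): [MAIN] PC=1: INC 4 -> ACC=7 [depth=0]
Event 3 (INT 0): INT 0 arrives: push (MAIN, PC=2), enter IRQ0 at PC=0 (depth now 1) [depth=1]
Event 4 (EXEC): [IRQ0] PC=0: DEC 1 -> ACC=6 [depth=1]
Event 5 (EXEC): [IRQ0] PC=1: INC 3 -> ACC=9 [depth=1]
Event 6 (EXEC): [IRQ0] PC=2: IRET -> resume MAIN at PC=2 (depth now 0) [depth=0]
Event 7 (EXEC): [MAIN] PC=2: DEC 3 -> ACC=6 [depth=0]
Event 8 (INT 0): INT 0 arrives: push (MAIN, PC=3), enter IRQ0 at PC=0 (depth now 1) [depth=1]
Event 9 (EXEC): [IRQ0] PC=0: DEC 1 -> ACC=5 [depth=1]
Event 10 (INT 0): INT 0 arrives: push (IRQ0, PC=1), enter IRQ0 at PC=0 (depth now 2) [depth=2]
Event 11 (EXEC): [IRQ0] PC=0: DEC 1 -> ACC=4 [depth=2]
Event 12 (EXEC): [IRQ0] PC=1: INC 3 -> ACC=7 [depth=2]
Event 13 (EXEC): [IRQ0] PC=2: IRET -> resume IRQ0 at PC=1 (depth now 1) [depth=1]
Event 14 (EXEC): [IRQ0] PC=1: INC 3 -> ACC=10 [depth=1]
Event 15 (EXEC): [IRQ0] PC=2: IRET -> resume MAIN at PC=3 (depth now 0) [depth=0]
Event 16 (INT 0): INT 0 arrives: push (MAIN, PC=3), enter IRQ0 at PC=0 (depth now 1) [depth=1]
Event 17 (EXEC): [IRQ0] PC=0: DEC 1 -> ACC=9 [depth=1]
Event 18 (EXEC): [IRQ0] PC=1: INC 3 -> ACC=12 [depth=1]
Event 19 (EXEC): [IRQ0] PC=2: IRET -> resume MAIN at PC=3 (depth now 0) [depth=0]
Event 20 (EXEC): [MAIN] PC=3: NOP [depth=0]
Event 21 (EXEC): [MAIN] PC=4: DEC 2 -> ACC=10 [depth=0]
Event 22 (EXEC): [MAIN] PC=5: DEC 1 -> ACC=9 [depth=0]
Event 23 (EXEC): [MAIN] PC=6: HALT [depth=0]
Max depth observed: 2

Answer: 2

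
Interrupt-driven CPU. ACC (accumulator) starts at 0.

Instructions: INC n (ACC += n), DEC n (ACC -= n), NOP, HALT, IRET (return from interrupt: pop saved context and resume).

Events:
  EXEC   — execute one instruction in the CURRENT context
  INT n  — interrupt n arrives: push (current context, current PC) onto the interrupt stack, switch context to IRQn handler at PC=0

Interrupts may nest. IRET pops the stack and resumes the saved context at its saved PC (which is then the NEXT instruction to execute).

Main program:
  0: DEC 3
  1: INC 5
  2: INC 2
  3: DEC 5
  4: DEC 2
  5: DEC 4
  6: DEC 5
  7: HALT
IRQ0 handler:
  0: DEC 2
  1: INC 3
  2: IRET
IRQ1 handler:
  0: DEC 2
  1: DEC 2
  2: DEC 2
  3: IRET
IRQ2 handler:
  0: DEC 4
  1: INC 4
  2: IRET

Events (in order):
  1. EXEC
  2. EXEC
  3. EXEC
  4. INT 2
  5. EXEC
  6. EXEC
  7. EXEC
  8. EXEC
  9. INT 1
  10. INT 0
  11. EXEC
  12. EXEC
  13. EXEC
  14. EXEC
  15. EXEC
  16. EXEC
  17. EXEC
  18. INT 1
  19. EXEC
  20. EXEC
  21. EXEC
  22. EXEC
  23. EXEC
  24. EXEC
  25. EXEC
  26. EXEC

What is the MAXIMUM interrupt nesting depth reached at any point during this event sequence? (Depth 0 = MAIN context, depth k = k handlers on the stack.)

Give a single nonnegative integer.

Event 1 (EXEC): [MAIN] PC=0: DEC 3 -> ACC=-3 [depth=0]
Event 2 (EXEC): [MAIN] PC=1: INC 5 -> ACC=2 [depth=0]
Event 3 (EXEC): [MAIN] PC=2: INC 2 -> ACC=4 [depth=0]
Event 4 (INT 2): INT 2 arrives: push (MAIN, PC=3), enter IRQ2 at PC=0 (depth now 1) [depth=1]
Event 5 (EXEC): [IRQ2] PC=0: DEC 4 -> ACC=0 [depth=1]
Event 6 (EXEC): [IRQ2] PC=1: INC 4 -> ACC=4 [depth=1]
Event 7 (EXEC): [IRQ2] PC=2: IRET -> resume MAIN at PC=3 (depth now 0) [depth=0]
Event 8 (EXEC): [MAIN] PC=3: DEC 5 -> ACC=-1 [depth=0]
Event 9 (INT 1): INT 1 arrives: push (MAIN, PC=4), enter IRQ1 at PC=0 (depth now 1) [depth=1]
Event 10 (INT 0): INT 0 arrives: push (IRQ1, PC=0), enter IRQ0 at PC=0 (depth now 2) [depth=2]
Event 11 (EXEC): [IRQ0] PC=0: DEC 2 -> ACC=-3 [depth=2]
Event 12 (EXEC): [IRQ0] PC=1: INC 3 -> ACC=0 [depth=2]
Event 13 (EXEC): [IRQ0] PC=2: IRET -> resume IRQ1 at PC=0 (depth now 1) [depth=1]
Event 14 (EXEC): [IRQ1] PC=0: DEC 2 -> ACC=-2 [depth=1]
Event 15 (EXEC): [IRQ1] PC=1: DEC 2 -> ACC=-4 [depth=1]
Event 16 (EXEC): [IRQ1] PC=2: DEC 2 -> ACC=-6 [depth=1]
Event 17 (EXEC): [IRQ1] PC=3: IRET -> resume MAIN at PC=4 (depth now 0) [depth=0]
Event 18 (INT 1): INT 1 arrives: push (MAIN, PC=4), enter IRQ1 at PC=0 (depth now 1) [depth=1]
Event 19 (EXEC): [IRQ1] PC=0: DEC 2 -> ACC=-8 [depth=1]
Event 20 (EXEC): [IRQ1] PC=1: DEC 2 -> ACC=-10 [depth=1]
Event 21 (EXEC): [IRQ1] PC=2: DEC 2 -> ACC=-12 [depth=1]
Event 22 (EXEC): [IRQ1] PC=3: IRET -> resume MAIN at PC=4 (depth now 0) [depth=0]
Event 23 (EXEC): [MAIN] PC=4: DEC 2 -> ACC=-14 [depth=0]
Event 24 (EXEC): [MAIN] PC=5: DEC 4 -> ACC=-18 [depth=0]
Event 25 (EXEC): [MAIN] PC=6: DEC 5 -> ACC=-23 [depth=0]
Event 26 (EXEC): [MAIN] PC=7: HALT [depth=0]
Max depth observed: 2

Answer: 2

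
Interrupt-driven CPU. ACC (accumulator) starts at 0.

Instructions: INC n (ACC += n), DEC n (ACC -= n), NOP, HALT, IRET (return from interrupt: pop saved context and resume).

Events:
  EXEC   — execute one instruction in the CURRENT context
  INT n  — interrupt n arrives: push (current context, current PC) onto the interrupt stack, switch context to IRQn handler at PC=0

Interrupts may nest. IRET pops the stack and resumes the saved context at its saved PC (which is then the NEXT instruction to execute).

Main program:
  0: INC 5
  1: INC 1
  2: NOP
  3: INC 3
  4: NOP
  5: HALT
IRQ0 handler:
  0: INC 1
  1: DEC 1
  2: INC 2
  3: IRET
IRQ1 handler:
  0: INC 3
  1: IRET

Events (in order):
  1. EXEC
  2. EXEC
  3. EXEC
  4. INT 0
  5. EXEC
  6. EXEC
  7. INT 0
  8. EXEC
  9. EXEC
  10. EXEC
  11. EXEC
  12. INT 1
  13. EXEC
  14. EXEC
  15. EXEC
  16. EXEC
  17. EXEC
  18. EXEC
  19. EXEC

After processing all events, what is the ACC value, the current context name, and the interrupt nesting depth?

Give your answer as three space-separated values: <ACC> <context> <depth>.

Answer: 16 MAIN 0

Derivation:
Event 1 (EXEC): [MAIN] PC=0: INC 5 -> ACC=5
Event 2 (EXEC): [MAIN] PC=1: INC 1 -> ACC=6
Event 3 (EXEC): [MAIN] PC=2: NOP
Event 4 (INT 0): INT 0 arrives: push (MAIN, PC=3), enter IRQ0 at PC=0 (depth now 1)
Event 5 (EXEC): [IRQ0] PC=0: INC 1 -> ACC=7
Event 6 (EXEC): [IRQ0] PC=1: DEC 1 -> ACC=6
Event 7 (INT 0): INT 0 arrives: push (IRQ0, PC=2), enter IRQ0 at PC=0 (depth now 2)
Event 8 (EXEC): [IRQ0] PC=0: INC 1 -> ACC=7
Event 9 (EXEC): [IRQ0] PC=1: DEC 1 -> ACC=6
Event 10 (EXEC): [IRQ0] PC=2: INC 2 -> ACC=8
Event 11 (EXEC): [IRQ0] PC=3: IRET -> resume IRQ0 at PC=2 (depth now 1)
Event 12 (INT 1): INT 1 arrives: push (IRQ0, PC=2), enter IRQ1 at PC=0 (depth now 2)
Event 13 (EXEC): [IRQ1] PC=0: INC 3 -> ACC=11
Event 14 (EXEC): [IRQ1] PC=1: IRET -> resume IRQ0 at PC=2 (depth now 1)
Event 15 (EXEC): [IRQ0] PC=2: INC 2 -> ACC=13
Event 16 (EXEC): [IRQ0] PC=3: IRET -> resume MAIN at PC=3 (depth now 0)
Event 17 (EXEC): [MAIN] PC=3: INC 3 -> ACC=16
Event 18 (EXEC): [MAIN] PC=4: NOP
Event 19 (EXEC): [MAIN] PC=5: HALT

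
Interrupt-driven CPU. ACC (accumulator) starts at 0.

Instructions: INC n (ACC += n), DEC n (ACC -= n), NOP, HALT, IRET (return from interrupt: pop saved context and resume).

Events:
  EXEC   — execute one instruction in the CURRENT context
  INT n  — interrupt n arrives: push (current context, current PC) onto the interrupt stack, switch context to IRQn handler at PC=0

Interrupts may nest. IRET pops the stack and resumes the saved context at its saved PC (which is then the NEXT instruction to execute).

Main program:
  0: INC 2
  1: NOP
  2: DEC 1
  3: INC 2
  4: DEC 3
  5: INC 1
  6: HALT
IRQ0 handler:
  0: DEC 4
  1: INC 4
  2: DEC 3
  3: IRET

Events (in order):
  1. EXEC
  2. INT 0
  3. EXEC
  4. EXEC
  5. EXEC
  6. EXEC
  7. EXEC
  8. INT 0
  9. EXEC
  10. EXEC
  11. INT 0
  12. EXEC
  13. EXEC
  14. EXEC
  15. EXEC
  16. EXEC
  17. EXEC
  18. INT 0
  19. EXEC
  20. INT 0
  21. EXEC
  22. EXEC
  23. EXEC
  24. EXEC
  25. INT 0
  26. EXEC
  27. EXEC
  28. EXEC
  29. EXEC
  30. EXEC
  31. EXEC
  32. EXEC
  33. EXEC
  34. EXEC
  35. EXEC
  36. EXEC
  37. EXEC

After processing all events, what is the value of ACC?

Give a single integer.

Answer: -17

Derivation:
Event 1 (EXEC): [MAIN] PC=0: INC 2 -> ACC=2
Event 2 (INT 0): INT 0 arrives: push (MAIN, PC=1), enter IRQ0 at PC=0 (depth now 1)
Event 3 (EXEC): [IRQ0] PC=0: DEC 4 -> ACC=-2
Event 4 (EXEC): [IRQ0] PC=1: INC 4 -> ACC=2
Event 5 (EXEC): [IRQ0] PC=2: DEC 3 -> ACC=-1
Event 6 (EXEC): [IRQ0] PC=3: IRET -> resume MAIN at PC=1 (depth now 0)
Event 7 (EXEC): [MAIN] PC=1: NOP
Event 8 (INT 0): INT 0 arrives: push (MAIN, PC=2), enter IRQ0 at PC=0 (depth now 1)
Event 9 (EXEC): [IRQ0] PC=0: DEC 4 -> ACC=-5
Event 10 (EXEC): [IRQ0] PC=1: INC 4 -> ACC=-1
Event 11 (INT 0): INT 0 arrives: push (IRQ0, PC=2), enter IRQ0 at PC=0 (depth now 2)
Event 12 (EXEC): [IRQ0] PC=0: DEC 4 -> ACC=-5
Event 13 (EXEC): [IRQ0] PC=1: INC 4 -> ACC=-1
Event 14 (EXEC): [IRQ0] PC=2: DEC 3 -> ACC=-4
Event 15 (EXEC): [IRQ0] PC=3: IRET -> resume IRQ0 at PC=2 (depth now 1)
Event 16 (EXEC): [IRQ0] PC=2: DEC 3 -> ACC=-7
Event 17 (EXEC): [IRQ0] PC=3: IRET -> resume MAIN at PC=2 (depth now 0)
Event 18 (INT 0): INT 0 arrives: push (MAIN, PC=2), enter IRQ0 at PC=0 (depth now 1)
Event 19 (EXEC): [IRQ0] PC=0: DEC 4 -> ACC=-11
Event 20 (INT 0): INT 0 arrives: push (IRQ0, PC=1), enter IRQ0 at PC=0 (depth now 2)
Event 21 (EXEC): [IRQ0] PC=0: DEC 4 -> ACC=-15
Event 22 (EXEC): [IRQ0] PC=1: INC 4 -> ACC=-11
Event 23 (EXEC): [IRQ0] PC=2: DEC 3 -> ACC=-14
Event 24 (EXEC): [IRQ0] PC=3: IRET -> resume IRQ0 at PC=1 (depth now 1)
Event 25 (INT 0): INT 0 arrives: push (IRQ0, PC=1), enter IRQ0 at PC=0 (depth now 2)
Event 26 (EXEC): [IRQ0] PC=0: DEC 4 -> ACC=-18
Event 27 (EXEC): [IRQ0] PC=1: INC 4 -> ACC=-14
Event 28 (EXEC): [IRQ0] PC=2: DEC 3 -> ACC=-17
Event 29 (EXEC): [IRQ0] PC=3: IRET -> resume IRQ0 at PC=1 (depth now 1)
Event 30 (EXEC): [IRQ0] PC=1: INC 4 -> ACC=-13
Event 31 (EXEC): [IRQ0] PC=2: DEC 3 -> ACC=-16
Event 32 (EXEC): [IRQ0] PC=3: IRET -> resume MAIN at PC=2 (depth now 0)
Event 33 (EXEC): [MAIN] PC=2: DEC 1 -> ACC=-17
Event 34 (EXEC): [MAIN] PC=3: INC 2 -> ACC=-15
Event 35 (EXEC): [MAIN] PC=4: DEC 3 -> ACC=-18
Event 36 (EXEC): [MAIN] PC=5: INC 1 -> ACC=-17
Event 37 (EXEC): [MAIN] PC=6: HALT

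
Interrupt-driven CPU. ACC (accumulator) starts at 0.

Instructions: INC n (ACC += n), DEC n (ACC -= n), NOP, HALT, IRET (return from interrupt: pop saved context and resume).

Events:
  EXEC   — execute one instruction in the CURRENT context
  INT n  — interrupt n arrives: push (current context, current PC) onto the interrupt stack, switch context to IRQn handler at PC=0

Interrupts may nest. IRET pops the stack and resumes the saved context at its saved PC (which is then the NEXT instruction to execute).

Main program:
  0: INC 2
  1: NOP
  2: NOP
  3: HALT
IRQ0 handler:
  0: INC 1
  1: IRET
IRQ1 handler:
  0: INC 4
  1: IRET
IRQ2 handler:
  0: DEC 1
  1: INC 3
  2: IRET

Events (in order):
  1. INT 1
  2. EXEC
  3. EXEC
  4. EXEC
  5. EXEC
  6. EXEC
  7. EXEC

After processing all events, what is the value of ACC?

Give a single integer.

Event 1 (INT 1): INT 1 arrives: push (MAIN, PC=0), enter IRQ1 at PC=0 (depth now 1)
Event 2 (EXEC): [IRQ1] PC=0: INC 4 -> ACC=4
Event 3 (EXEC): [IRQ1] PC=1: IRET -> resume MAIN at PC=0 (depth now 0)
Event 4 (EXEC): [MAIN] PC=0: INC 2 -> ACC=6
Event 5 (EXEC): [MAIN] PC=1: NOP
Event 6 (EXEC): [MAIN] PC=2: NOP
Event 7 (EXEC): [MAIN] PC=3: HALT

Answer: 6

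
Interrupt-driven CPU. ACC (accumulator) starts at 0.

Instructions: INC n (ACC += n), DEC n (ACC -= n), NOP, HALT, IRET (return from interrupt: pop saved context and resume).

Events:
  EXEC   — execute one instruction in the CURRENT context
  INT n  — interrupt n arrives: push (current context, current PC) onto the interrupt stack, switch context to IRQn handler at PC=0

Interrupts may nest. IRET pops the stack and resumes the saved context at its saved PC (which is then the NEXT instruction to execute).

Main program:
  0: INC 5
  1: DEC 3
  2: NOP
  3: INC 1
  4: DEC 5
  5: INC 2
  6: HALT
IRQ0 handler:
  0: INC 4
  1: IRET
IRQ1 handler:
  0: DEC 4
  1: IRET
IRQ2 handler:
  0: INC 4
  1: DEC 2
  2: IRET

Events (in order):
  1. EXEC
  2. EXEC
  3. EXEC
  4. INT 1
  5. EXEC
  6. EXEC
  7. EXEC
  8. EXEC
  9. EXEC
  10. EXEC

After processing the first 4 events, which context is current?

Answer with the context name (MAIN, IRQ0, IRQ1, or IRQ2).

Answer: IRQ1

Derivation:
Event 1 (EXEC): [MAIN] PC=0: INC 5 -> ACC=5
Event 2 (EXEC): [MAIN] PC=1: DEC 3 -> ACC=2
Event 3 (EXEC): [MAIN] PC=2: NOP
Event 4 (INT 1): INT 1 arrives: push (MAIN, PC=3), enter IRQ1 at PC=0 (depth now 1)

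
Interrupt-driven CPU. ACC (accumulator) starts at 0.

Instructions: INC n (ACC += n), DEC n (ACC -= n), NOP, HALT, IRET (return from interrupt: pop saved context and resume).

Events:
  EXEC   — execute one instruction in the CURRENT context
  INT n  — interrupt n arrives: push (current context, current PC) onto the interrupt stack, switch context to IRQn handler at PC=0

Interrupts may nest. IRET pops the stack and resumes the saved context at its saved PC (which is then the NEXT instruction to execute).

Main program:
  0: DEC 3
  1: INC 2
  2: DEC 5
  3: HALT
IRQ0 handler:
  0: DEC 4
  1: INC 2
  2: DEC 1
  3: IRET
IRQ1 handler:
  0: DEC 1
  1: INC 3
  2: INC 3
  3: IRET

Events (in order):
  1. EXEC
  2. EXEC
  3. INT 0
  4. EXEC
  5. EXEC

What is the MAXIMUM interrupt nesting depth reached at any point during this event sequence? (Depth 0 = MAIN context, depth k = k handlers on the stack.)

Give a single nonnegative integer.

Event 1 (EXEC): [MAIN] PC=0: DEC 3 -> ACC=-3 [depth=0]
Event 2 (EXEC): [MAIN] PC=1: INC 2 -> ACC=-1 [depth=0]
Event 3 (INT 0): INT 0 arrives: push (MAIN, PC=2), enter IRQ0 at PC=0 (depth now 1) [depth=1]
Event 4 (EXEC): [IRQ0] PC=0: DEC 4 -> ACC=-5 [depth=1]
Event 5 (EXEC): [IRQ0] PC=1: INC 2 -> ACC=-3 [depth=1]
Max depth observed: 1

Answer: 1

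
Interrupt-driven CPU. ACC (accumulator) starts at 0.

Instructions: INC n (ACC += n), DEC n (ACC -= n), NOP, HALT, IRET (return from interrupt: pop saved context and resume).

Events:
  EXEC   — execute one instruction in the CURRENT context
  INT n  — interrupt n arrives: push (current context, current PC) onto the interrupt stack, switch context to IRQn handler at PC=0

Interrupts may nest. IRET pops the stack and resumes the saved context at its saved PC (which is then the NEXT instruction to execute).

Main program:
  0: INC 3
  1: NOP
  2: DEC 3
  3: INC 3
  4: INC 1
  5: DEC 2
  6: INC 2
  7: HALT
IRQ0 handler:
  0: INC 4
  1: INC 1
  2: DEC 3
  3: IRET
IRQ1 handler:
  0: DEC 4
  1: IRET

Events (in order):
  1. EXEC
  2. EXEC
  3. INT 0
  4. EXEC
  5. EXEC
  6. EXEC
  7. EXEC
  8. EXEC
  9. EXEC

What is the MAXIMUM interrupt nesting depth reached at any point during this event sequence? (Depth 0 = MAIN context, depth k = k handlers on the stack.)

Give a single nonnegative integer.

Event 1 (EXEC): [MAIN] PC=0: INC 3 -> ACC=3 [depth=0]
Event 2 (EXEC): [MAIN] PC=1: NOP [depth=0]
Event 3 (INT 0): INT 0 arrives: push (MAIN, PC=2), enter IRQ0 at PC=0 (depth now 1) [depth=1]
Event 4 (EXEC): [IRQ0] PC=0: INC 4 -> ACC=7 [depth=1]
Event 5 (EXEC): [IRQ0] PC=1: INC 1 -> ACC=8 [depth=1]
Event 6 (EXEC): [IRQ0] PC=2: DEC 3 -> ACC=5 [depth=1]
Event 7 (EXEC): [IRQ0] PC=3: IRET -> resume MAIN at PC=2 (depth now 0) [depth=0]
Event 8 (EXEC): [MAIN] PC=2: DEC 3 -> ACC=2 [depth=0]
Event 9 (EXEC): [MAIN] PC=3: INC 3 -> ACC=5 [depth=0]
Max depth observed: 1

Answer: 1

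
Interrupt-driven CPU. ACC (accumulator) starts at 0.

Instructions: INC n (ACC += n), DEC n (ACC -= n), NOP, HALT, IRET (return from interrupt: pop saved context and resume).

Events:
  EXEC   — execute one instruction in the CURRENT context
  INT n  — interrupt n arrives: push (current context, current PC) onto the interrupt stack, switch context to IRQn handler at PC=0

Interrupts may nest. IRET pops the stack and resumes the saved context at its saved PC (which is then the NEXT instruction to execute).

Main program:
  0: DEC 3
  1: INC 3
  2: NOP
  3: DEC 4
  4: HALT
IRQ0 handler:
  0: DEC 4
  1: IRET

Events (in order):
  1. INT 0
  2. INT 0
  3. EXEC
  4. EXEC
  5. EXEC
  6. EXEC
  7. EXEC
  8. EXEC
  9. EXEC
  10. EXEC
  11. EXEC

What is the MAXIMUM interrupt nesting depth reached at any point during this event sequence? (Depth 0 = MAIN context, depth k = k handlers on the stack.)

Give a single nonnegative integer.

Answer: 2

Derivation:
Event 1 (INT 0): INT 0 arrives: push (MAIN, PC=0), enter IRQ0 at PC=0 (depth now 1) [depth=1]
Event 2 (INT 0): INT 0 arrives: push (IRQ0, PC=0), enter IRQ0 at PC=0 (depth now 2) [depth=2]
Event 3 (EXEC): [IRQ0] PC=0: DEC 4 -> ACC=-4 [depth=2]
Event 4 (EXEC): [IRQ0] PC=1: IRET -> resume IRQ0 at PC=0 (depth now 1) [depth=1]
Event 5 (EXEC): [IRQ0] PC=0: DEC 4 -> ACC=-8 [depth=1]
Event 6 (EXEC): [IRQ0] PC=1: IRET -> resume MAIN at PC=0 (depth now 0) [depth=0]
Event 7 (EXEC): [MAIN] PC=0: DEC 3 -> ACC=-11 [depth=0]
Event 8 (EXEC): [MAIN] PC=1: INC 3 -> ACC=-8 [depth=0]
Event 9 (EXEC): [MAIN] PC=2: NOP [depth=0]
Event 10 (EXEC): [MAIN] PC=3: DEC 4 -> ACC=-12 [depth=0]
Event 11 (EXEC): [MAIN] PC=4: HALT [depth=0]
Max depth observed: 2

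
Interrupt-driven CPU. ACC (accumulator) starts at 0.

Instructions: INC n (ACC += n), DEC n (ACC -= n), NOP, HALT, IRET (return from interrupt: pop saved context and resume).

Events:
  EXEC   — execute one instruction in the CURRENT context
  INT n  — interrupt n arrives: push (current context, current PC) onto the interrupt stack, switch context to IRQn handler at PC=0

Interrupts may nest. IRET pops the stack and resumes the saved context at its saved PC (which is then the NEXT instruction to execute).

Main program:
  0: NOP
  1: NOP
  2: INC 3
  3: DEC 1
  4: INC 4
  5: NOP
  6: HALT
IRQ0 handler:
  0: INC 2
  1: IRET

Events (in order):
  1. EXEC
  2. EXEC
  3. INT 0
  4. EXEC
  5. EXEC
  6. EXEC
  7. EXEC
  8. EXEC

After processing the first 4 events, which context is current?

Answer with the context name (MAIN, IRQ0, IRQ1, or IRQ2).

Event 1 (EXEC): [MAIN] PC=0: NOP
Event 2 (EXEC): [MAIN] PC=1: NOP
Event 3 (INT 0): INT 0 arrives: push (MAIN, PC=2), enter IRQ0 at PC=0 (depth now 1)
Event 4 (EXEC): [IRQ0] PC=0: INC 2 -> ACC=2

Answer: IRQ0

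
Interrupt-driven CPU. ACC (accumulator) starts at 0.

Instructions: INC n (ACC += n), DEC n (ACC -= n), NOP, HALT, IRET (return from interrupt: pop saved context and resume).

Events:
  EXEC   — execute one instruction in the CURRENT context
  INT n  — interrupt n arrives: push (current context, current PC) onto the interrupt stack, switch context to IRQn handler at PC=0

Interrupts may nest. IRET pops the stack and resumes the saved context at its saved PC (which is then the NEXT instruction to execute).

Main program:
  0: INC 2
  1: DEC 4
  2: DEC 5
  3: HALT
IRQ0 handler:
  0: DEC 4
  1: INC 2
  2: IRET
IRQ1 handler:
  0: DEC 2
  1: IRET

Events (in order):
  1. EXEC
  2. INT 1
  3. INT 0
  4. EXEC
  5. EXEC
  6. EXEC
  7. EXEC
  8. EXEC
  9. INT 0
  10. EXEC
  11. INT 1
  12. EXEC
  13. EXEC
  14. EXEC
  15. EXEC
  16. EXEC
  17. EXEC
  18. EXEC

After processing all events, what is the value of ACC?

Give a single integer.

Event 1 (EXEC): [MAIN] PC=0: INC 2 -> ACC=2
Event 2 (INT 1): INT 1 arrives: push (MAIN, PC=1), enter IRQ1 at PC=0 (depth now 1)
Event 3 (INT 0): INT 0 arrives: push (IRQ1, PC=0), enter IRQ0 at PC=0 (depth now 2)
Event 4 (EXEC): [IRQ0] PC=0: DEC 4 -> ACC=-2
Event 5 (EXEC): [IRQ0] PC=1: INC 2 -> ACC=0
Event 6 (EXEC): [IRQ0] PC=2: IRET -> resume IRQ1 at PC=0 (depth now 1)
Event 7 (EXEC): [IRQ1] PC=0: DEC 2 -> ACC=-2
Event 8 (EXEC): [IRQ1] PC=1: IRET -> resume MAIN at PC=1 (depth now 0)
Event 9 (INT 0): INT 0 arrives: push (MAIN, PC=1), enter IRQ0 at PC=0 (depth now 1)
Event 10 (EXEC): [IRQ0] PC=0: DEC 4 -> ACC=-6
Event 11 (INT 1): INT 1 arrives: push (IRQ0, PC=1), enter IRQ1 at PC=0 (depth now 2)
Event 12 (EXEC): [IRQ1] PC=0: DEC 2 -> ACC=-8
Event 13 (EXEC): [IRQ1] PC=1: IRET -> resume IRQ0 at PC=1 (depth now 1)
Event 14 (EXEC): [IRQ0] PC=1: INC 2 -> ACC=-6
Event 15 (EXEC): [IRQ0] PC=2: IRET -> resume MAIN at PC=1 (depth now 0)
Event 16 (EXEC): [MAIN] PC=1: DEC 4 -> ACC=-10
Event 17 (EXEC): [MAIN] PC=2: DEC 5 -> ACC=-15
Event 18 (EXEC): [MAIN] PC=3: HALT

Answer: -15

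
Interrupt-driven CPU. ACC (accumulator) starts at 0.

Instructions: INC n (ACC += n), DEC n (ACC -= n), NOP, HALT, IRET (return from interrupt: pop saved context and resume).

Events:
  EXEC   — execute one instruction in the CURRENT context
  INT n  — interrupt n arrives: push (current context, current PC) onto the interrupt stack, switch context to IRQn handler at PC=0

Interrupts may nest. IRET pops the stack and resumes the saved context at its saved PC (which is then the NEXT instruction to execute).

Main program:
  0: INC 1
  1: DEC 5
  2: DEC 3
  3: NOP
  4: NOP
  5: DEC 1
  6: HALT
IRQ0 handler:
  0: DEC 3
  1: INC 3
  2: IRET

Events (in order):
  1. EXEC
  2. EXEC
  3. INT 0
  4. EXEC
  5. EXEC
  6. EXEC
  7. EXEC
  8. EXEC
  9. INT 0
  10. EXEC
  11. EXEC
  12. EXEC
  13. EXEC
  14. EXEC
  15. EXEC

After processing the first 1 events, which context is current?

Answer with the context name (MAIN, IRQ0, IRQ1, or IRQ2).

Answer: MAIN

Derivation:
Event 1 (EXEC): [MAIN] PC=0: INC 1 -> ACC=1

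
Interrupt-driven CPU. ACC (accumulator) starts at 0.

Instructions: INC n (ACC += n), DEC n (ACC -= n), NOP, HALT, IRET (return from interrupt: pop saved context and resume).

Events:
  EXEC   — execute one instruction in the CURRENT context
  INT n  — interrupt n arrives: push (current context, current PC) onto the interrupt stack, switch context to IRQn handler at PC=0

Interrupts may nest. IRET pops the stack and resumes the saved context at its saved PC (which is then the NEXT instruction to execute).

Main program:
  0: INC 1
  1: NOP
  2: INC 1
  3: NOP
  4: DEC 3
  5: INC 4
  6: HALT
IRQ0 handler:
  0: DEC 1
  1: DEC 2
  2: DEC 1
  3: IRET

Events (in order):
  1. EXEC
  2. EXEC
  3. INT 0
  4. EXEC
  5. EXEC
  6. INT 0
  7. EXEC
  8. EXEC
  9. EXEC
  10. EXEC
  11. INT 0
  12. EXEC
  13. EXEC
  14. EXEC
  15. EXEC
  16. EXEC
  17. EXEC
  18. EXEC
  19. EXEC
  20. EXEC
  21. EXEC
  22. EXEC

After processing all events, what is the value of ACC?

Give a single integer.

Answer: -9

Derivation:
Event 1 (EXEC): [MAIN] PC=0: INC 1 -> ACC=1
Event 2 (EXEC): [MAIN] PC=1: NOP
Event 3 (INT 0): INT 0 arrives: push (MAIN, PC=2), enter IRQ0 at PC=0 (depth now 1)
Event 4 (EXEC): [IRQ0] PC=0: DEC 1 -> ACC=0
Event 5 (EXEC): [IRQ0] PC=1: DEC 2 -> ACC=-2
Event 6 (INT 0): INT 0 arrives: push (IRQ0, PC=2), enter IRQ0 at PC=0 (depth now 2)
Event 7 (EXEC): [IRQ0] PC=0: DEC 1 -> ACC=-3
Event 8 (EXEC): [IRQ0] PC=1: DEC 2 -> ACC=-5
Event 9 (EXEC): [IRQ0] PC=2: DEC 1 -> ACC=-6
Event 10 (EXEC): [IRQ0] PC=3: IRET -> resume IRQ0 at PC=2 (depth now 1)
Event 11 (INT 0): INT 0 arrives: push (IRQ0, PC=2), enter IRQ0 at PC=0 (depth now 2)
Event 12 (EXEC): [IRQ0] PC=0: DEC 1 -> ACC=-7
Event 13 (EXEC): [IRQ0] PC=1: DEC 2 -> ACC=-9
Event 14 (EXEC): [IRQ0] PC=2: DEC 1 -> ACC=-10
Event 15 (EXEC): [IRQ0] PC=3: IRET -> resume IRQ0 at PC=2 (depth now 1)
Event 16 (EXEC): [IRQ0] PC=2: DEC 1 -> ACC=-11
Event 17 (EXEC): [IRQ0] PC=3: IRET -> resume MAIN at PC=2 (depth now 0)
Event 18 (EXEC): [MAIN] PC=2: INC 1 -> ACC=-10
Event 19 (EXEC): [MAIN] PC=3: NOP
Event 20 (EXEC): [MAIN] PC=4: DEC 3 -> ACC=-13
Event 21 (EXEC): [MAIN] PC=5: INC 4 -> ACC=-9
Event 22 (EXEC): [MAIN] PC=6: HALT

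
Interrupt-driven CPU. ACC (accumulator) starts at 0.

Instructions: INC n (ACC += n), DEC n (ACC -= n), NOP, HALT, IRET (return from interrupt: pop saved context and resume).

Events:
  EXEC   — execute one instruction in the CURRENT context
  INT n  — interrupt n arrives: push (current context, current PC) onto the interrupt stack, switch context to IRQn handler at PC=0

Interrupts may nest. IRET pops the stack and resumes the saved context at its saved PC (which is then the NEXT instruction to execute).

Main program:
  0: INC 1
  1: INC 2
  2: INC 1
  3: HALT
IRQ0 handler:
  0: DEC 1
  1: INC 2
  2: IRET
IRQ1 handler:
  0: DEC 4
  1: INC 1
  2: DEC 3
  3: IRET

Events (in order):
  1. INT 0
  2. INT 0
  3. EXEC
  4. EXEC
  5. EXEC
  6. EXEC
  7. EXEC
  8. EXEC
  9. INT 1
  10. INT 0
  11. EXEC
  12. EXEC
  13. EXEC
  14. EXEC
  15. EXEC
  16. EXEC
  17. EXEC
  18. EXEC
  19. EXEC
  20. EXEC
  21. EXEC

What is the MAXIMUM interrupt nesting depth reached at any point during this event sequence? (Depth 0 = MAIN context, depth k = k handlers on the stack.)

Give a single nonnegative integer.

Event 1 (INT 0): INT 0 arrives: push (MAIN, PC=0), enter IRQ0 at PC=0 (depth now 1) [depth=1]
Event 2 (INT 0): INT 0 arrives: push (IRQ0, PC=0), enter IRQ0 at PC=0 (depth now 2) [depth=2]
Event 3 (EXEC): [IRQ0] PC=0: DEC 1 -> ACC=-1 [depth=2]
Event 4 (EXEC): [IRQ0] PC=1: INC 2 -> ACC=1 [depth=2]
Event 5 (EXEC): [IRQ0] PC=2: IRET -> resume IRQ0 at PC=0 (depth now 1) [depth=1]
Event 6 (EXEC): [IRQ0] PC=0: DEC 1 -> ACC=0 [depth=1]
Event 7 (EXEC): [IRQ0] PC=1: INC 2 -> ACC=2 [depth=1]
Event 8 (EXEC): [IRQ0] PC=2: IRET -> resume MAIN at PC=0 (depth now 0) [depth=0]
Event 9 (INT 1): INT 1 arrives: push (MAIN, PC=0), enter IRQ1 at PC=0 (depth now 1) [depth=1]
Event 10 (INT 0): INT 0 arrives: push (IRQ1, PC=0), enter IRQ0 at PC=0 (depth now 2) [depth=2]
Event 11 (EXEC): [IRQ0] PC=0: DEC 1 -> ACC=1 [depth=2]
Event 12 (EXEC): [IRQ0] PC=1: INC 2 -> ACC=3 [depth=2]
Event 13 (EXEC): [IRQ0] PC=2: IRET -> resume IRQ1 at PC=0 (depth now 1) [depth=1]
Event 14 (EXEC): [IRQ1] PC=0: DEC 4 -> ACC=-1 [depth=1]
Event 15 (EXEC): [IRQ1] PC=1: INC 1 -> ACC=0 [depth=1]
Event 16 (EXEC): [IRQ1] PC=2: DEC 3 -> ACC=-3 [depth=1]
Event 17 (EXEC): [IRQ1] PC=3: IRET -> resume MAIN at PC=0 (depth now 0) [depth=0]
Event 18 (EXEC): [MAIN] PC=0: INC 1 -> ACC=-2 [depth=0]
Event 19 (EXEC): [MAIN] PC=1: INC 2 -> ACC=0 [depth=0]
Event 20 (EXEC): [MAIN] PC=2: INC 1 -> ACC=1 [depth=0]
Event 21 (EXEC): [MAIN] PC=3: HALT [depth=0]
Max depth observed: 2

Answer: 2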